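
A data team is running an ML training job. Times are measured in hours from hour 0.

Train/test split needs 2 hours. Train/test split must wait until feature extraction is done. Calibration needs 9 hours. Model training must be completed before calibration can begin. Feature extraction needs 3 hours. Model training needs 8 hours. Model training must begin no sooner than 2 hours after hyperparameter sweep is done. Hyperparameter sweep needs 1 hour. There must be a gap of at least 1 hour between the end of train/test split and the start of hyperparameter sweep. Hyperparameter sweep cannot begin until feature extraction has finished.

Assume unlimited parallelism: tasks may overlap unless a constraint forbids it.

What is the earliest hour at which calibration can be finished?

Feature extraction has no prerequisites, so it starts at hour 0 and finishes at hour 3.
Train/test split waits on feature extraction (finishes hour 3), so it starts at hour 3 and finishes at 3 + 2 = hour 5.
Hyperparameter sweep needs all of train/test split (finishes hour 5, plus 1-hour gap → hour 6); feature extraction (finishes hour 3). That puts its earliest start at hour 6; it finishes at 6 + 1 = hour 7.
Model training cannot begin until hyperparameter sweep (finishes hour 7, plus 2-hour gap → hour 9). It runs from hour 9 to 9 + 8 = hour 17.
Calibration waits on model training (finishes hour 17), so it starts at hour 17 and finishes at 17 + 9 = hour 26.

26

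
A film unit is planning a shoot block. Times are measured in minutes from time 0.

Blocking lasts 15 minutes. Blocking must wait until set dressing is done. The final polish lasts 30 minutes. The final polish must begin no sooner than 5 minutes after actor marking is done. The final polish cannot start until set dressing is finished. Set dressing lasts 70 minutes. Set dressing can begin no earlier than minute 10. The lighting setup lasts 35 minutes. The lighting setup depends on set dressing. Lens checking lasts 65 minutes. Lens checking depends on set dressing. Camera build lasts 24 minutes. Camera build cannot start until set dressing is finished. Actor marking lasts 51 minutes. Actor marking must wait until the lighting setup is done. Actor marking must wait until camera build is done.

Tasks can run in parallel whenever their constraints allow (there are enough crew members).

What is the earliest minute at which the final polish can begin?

171

After its own release at minute 10, set dressing can start at minute 10 and finishes at minute 80.
Camera build waits on set dressing (finishes minute 80), so it starts at minute 80 and finishes at 80 + 24 = minute 104.
The lighting setup waits on set dressing (finishes minute 80), so it starts at minute 80 and finishes at 80 + 35 = minute 115.
For actor marking: the lighting setup (finishes minute 115); camera build (finishes minute 104). Taking the maximum gives a start of minute 115, and it finishes at 115 + 51 = minute 166.
The final polish waits on actor marking (finishes minute 166, plus 5-minute gap → minute 171); set dressing (finishes minute 80). The latest of these is minute 171, which is the earliest the final polish can start.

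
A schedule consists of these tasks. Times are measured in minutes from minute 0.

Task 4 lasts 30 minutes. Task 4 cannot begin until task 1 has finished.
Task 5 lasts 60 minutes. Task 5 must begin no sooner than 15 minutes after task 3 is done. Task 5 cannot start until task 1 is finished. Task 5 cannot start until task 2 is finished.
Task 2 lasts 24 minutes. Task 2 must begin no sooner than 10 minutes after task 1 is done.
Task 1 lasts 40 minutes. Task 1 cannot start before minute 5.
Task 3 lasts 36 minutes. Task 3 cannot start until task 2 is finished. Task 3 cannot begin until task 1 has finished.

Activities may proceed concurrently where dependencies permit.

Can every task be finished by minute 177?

Task 1 cannot begin until its own release at minute 5. It runs from minute 5 to 5 + 40 = minute 45.
After task 1 (finishes minute 45), task 4 can start at minute 45 and finishes at minute 75.
Task 2 cannot begin until task 1 (finishes minute 45, plus 10-minute gap → minute 55). It runs from minute 55 to 55 + 24 = minute 79.
For task 3: task 2 (finishes minute 79); task 1 (finishes minute 45). Taking the maximum gives a start of minute 79, and it finishes at 79 + 36 = minute 115.
Task 5 cannot start until task 3 (finishes minute 115, plus 15-minute gap → minute 130); task 1 (finishes minute 45); task 2 (finishes minute 79). The controlling bound is minute 130, so task 5 finishes at 130 + 60 = minute 190.
The earliest everything can be done is minute 190, which is after the deadline of 177, so it is not possible.

No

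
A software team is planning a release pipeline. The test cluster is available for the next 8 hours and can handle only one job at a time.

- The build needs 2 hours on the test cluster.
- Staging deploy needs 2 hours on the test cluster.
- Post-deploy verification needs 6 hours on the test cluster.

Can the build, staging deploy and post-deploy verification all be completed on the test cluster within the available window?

Running back to back, the jobs need 2 + 2 + 6 = 10 hours on the test cluster.
Since 10 > 8, they cannot all fit.

No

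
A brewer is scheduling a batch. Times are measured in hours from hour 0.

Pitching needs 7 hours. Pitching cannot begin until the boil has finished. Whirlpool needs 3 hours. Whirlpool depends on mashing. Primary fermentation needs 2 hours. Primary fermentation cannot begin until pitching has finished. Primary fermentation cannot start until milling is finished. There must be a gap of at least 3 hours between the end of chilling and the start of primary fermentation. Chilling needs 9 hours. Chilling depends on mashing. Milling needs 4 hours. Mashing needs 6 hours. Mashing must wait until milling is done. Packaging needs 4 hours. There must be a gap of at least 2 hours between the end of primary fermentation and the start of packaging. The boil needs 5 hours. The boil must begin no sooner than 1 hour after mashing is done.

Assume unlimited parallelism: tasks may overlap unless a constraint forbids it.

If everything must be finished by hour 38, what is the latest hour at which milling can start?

7

Packaging has no dependents, so it just needs to finish by hour 38. Starting by 38 − 4 = hour 34 achieves that.
Since packaging (must start by hour 34, minus 2-hour gap → hour 32) depends on it, primary fermentation must finish by hour 32. Backing off its 2-hour duration gives a latest start of hour 30.
Since primary fermentation (must start by hour 30) depends on it, pitching must finish by hour 30. Backing off its 7-hour duration gives a latest start of hour 23.
The boil has to be done before pitching (must start by hour 23). That means finishing by hour 23, i.e. starting by 23 − 5 = hour 18.
Whirlpool must finish by hour 38; it takes 3 hours, so it must start by 38 − 3 = hour 35.
Chilling has to be done before primary fermentation (must start by hour 30, minus 3-hour gap → hour 27). That means finishing by hour 27, i.e. starting by 27 − 9 = hour 18.
Mashing must finish in time for the boil (must start by hour 18, minus 1-hour gap → hour 17); whirlpool (must start by hour 35); chilling (must start by hour 18). The tightest is hour 17, so mashing must start by 17 − 6 = hour 11.
Milling must finish in time for mashing (must start by hour 11); primary fermentation (must start by hour 30). The tightest is hour 11, so milling must start by 11 − 4 = hour 7.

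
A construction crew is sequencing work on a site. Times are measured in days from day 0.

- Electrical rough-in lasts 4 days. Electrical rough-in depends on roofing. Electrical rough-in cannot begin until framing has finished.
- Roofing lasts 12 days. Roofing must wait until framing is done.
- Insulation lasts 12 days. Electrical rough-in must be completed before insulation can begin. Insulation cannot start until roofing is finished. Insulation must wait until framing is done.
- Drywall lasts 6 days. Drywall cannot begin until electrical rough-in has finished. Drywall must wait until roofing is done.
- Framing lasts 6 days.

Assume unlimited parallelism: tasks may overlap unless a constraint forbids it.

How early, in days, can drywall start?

Framing has no prerequisites, so it starts at day 0 and finishes at day 6.
After framing (finishes day 6), roofing can start at day 6 and finishes at day 18.
Electrical rough-in has to wait for roofing (finishes day 18); framing (finishes day 6). The latest of these is day 18, so electrical rough-in runs day 18 to 18 + 4 = day 22.
Drywall waits on electrical rough-in (finishes day 22); roofing (finishes day 18). The latest of these is day 22, which is the earliest drywall can start.

22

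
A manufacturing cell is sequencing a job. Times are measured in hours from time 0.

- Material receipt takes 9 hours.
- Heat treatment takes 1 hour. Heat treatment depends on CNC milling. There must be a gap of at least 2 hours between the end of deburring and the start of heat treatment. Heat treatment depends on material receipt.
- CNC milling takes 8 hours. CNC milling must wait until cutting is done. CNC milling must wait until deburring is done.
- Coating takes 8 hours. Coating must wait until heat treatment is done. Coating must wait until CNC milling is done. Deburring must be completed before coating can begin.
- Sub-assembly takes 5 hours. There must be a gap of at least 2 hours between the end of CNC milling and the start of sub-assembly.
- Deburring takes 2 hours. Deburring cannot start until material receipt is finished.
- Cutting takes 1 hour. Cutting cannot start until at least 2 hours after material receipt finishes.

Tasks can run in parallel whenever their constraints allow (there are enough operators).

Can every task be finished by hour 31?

Yes

Material receipt can start immediately at hour 0; it finishes at hour 9.
Deburring waits on material receipt (finishes hour 9), so it starts at hour 9 and finishes at 9 + 2 = hour 11.
Cutting waits on material receipt (finishes hour 9, plus 2-hour gap → hour 11), so it starts at hour 11 and finishes at 11 + 1 = hour 12.
For CNC milling: cutting (finishes hour 12); deburring (finishes hour 11). Taking the maximum gives a start of hour 12, and it finishes at 12 + 8 = hour 20.
After CNC milling (finishes hour 20, plus 2-hour gap → hour 22), sub-assembly can start at hour 22 and finishes at hour 27.
For heat treatment: CNC milling (finishes hour 20); deburring (finishes hour 11, plus 2-hour gap → hour 13); material receipt (finishes hour 9). Taking the maximum gives a start of hour 20, and it finishes at 20 + 1 = hour 21.
Coating has to wait for heat treatment (finishes hour 21); CNC milling (finishes hour 20); deburring (finishes hour 11). The latest of these is hour 21, so coating runs hour 21 to 21 + 8 = hour 29.
Every task is finished by hour 29, which is no later than the deadline of 31, so the schedule is feasible.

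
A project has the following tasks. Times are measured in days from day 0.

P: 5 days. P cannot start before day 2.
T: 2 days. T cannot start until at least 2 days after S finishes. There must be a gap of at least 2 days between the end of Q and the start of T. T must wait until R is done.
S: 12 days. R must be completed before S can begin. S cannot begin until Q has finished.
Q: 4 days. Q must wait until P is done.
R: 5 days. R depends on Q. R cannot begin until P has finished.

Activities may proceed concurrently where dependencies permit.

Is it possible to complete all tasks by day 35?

Yes

P cannot begin until its own release at day 2. It runs from day 2 to 2 + 5 = day 7.
After P (finishes day 7), Q can start at day 7 and finishes at day 11.
For R: Q (finishes day 11); P (finishes day 7). Taking the maximum gives a start of day 11, and it finishes at 11 + 5 = day 16.
S cannot start until R (finishes day 16); Q (finishes day 11). The controlling bound is day 16, so S finishes at 16 + 12 = day 28.
T needs all of S (finishes day 28, plus 2-day gap → day 30); Q (finishes day 11, plus 2-day gap → day 13); R (finishes day 16). That puts its earliest start at day 30; it finishes at 30 + 2 = day 32.
Every task is finished by day 32, which is no later than the deadline of 35, so the schedule is feasible.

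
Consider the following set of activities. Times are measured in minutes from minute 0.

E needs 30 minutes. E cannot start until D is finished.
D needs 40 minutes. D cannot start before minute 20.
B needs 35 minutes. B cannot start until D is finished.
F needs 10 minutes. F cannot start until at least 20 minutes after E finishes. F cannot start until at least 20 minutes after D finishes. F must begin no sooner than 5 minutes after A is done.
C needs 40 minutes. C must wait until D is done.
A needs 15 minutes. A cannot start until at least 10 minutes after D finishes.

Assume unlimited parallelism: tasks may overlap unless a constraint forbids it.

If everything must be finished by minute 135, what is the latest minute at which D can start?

To finish by minute 135, F (duration 10) must start no later than minute 125.
A feeds into F (must start by minute 125, minus 5-minute gap → minute 120); so A must finish by minute 120 and therefore start by minute 105.
To finish by minute 135, B (duration 35) must start no later than minute 100.
To finish by minute 135, C (duration 40) must start no later than minute 95.
E feeds into F (must start by minute 125, minus 20-minute gap → minute 105); so E must finish by minute 105 and therefore start by minute 75.
D feeds A (must start by minute 105, minus 10-minute gap → minute 95); B (must start by minute 100); C (must start by minute 95); E (must start by minute 75); F (must start by minute 125, minus 20-minute gap → minute 105). Taking the minimum, D must finish by minute 75 and start by 75 − 40 = minute 35.

35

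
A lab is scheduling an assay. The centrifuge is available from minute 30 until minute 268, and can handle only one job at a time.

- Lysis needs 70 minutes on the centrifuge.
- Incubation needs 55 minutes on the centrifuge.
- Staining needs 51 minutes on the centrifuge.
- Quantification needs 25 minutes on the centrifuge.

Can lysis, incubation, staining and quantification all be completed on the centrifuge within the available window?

Yes

The centrifuge window is 268 − 30 = 238 minutes.
Running back to back, the jobs need 70 + 55 + 51 + 25 = 201 minutes on the centrifuge.
Since 201 ≤ 238, they fit within the window.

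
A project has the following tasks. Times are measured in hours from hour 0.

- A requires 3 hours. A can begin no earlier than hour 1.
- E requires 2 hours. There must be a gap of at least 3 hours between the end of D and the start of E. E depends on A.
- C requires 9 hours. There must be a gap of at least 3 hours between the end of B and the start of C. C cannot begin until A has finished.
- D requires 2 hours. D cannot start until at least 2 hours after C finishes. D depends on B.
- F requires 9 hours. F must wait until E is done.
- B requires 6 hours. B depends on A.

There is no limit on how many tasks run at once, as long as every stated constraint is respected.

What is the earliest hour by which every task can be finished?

40

A waits on its own release at hour 1, so it starts at hour 1 and finishes at 1 + 3 = hour 4.
B cannot begin until A (finishes hour 4). It runs from hour 4 to 4 + 6 = hour 10.
C needs all of B (finishes hour 10, plus 3-hour gap → hour 13); A (finishes hour 4). That puts its earliest start at hour 13; it finishes at 13 + 9 = hour 22.
D cannot start until C (finishes hour 22, plus 2-hour gap → hour 24); B (finishes hour 10). The controlling bound is hour 24, so D finishes at 24 + 2 = hour 26.
E has to wait for D (finishes hour 26, plus 3-hour gap → hour 29); A (finishes hour 4). The latest of these is hour 29, so E runs hour 29 to 29 + 2 = hour 31.
F waits on E (finishes hour 31), so it starts at hour 31 and finishes at 31 + 9 = hour 40.
All tasks are finished once the last one completes. Finish times: A at 4, B at 10, C at 22, D at 26, E at 31, F at 40. The latest is hour 40.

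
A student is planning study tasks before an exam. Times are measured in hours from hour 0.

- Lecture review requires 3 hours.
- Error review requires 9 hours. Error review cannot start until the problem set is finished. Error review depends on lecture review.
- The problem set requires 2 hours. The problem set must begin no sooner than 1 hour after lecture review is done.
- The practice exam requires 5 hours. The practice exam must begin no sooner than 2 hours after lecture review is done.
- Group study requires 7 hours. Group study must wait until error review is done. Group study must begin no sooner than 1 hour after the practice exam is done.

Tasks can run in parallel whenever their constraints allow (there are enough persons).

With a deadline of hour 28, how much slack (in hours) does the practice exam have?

10

Lecture review can start immediately at hour 0; it finishes at hour 3.
The practice exam waits on lecture review (finishes hour 3, plus 2-hour gap → hour 5), so it starts at hour 5 and finishes at 5 + 5 = hour 10.

Working backward from the deadline:
Nothing follows group study; the deadline of hour 28 is its only limit. It must start by 28 − 7 = hour 21.
The practice exam has to be done before group study (must start by hour 21, minus 1-hour gap → hour 20). That means finishing by hour 20, i.e. starting by 20 − 5 = hour 15.
So the practice exam can start as early as hour 5 and as late as hour 15, giving 15 − 5 = 10 hours of slack.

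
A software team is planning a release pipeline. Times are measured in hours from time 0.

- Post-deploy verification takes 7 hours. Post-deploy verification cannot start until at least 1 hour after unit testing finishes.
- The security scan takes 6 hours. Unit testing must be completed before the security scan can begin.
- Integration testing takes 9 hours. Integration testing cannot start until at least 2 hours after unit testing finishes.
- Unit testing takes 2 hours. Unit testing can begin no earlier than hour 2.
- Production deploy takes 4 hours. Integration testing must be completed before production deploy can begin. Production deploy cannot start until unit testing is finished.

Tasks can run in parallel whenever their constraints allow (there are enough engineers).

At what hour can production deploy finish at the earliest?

Unit testing cannot begin until its own release at hour 2. It runs from hour 2 to 2 + 2 = hour 4.
Integration testing waits on unit testing (finishes hour 4, plus 2-hour gap → hour 6), so it starts at hour 6 and finishes at 6 + 9 = hour 15.
Production deploy has to wait for integration testing (finishes hour 15); unit testing (finishes hour 4). The latest of these is hour 15, so production deploy runs hour 15 to 15 + 4 = hour 19.

19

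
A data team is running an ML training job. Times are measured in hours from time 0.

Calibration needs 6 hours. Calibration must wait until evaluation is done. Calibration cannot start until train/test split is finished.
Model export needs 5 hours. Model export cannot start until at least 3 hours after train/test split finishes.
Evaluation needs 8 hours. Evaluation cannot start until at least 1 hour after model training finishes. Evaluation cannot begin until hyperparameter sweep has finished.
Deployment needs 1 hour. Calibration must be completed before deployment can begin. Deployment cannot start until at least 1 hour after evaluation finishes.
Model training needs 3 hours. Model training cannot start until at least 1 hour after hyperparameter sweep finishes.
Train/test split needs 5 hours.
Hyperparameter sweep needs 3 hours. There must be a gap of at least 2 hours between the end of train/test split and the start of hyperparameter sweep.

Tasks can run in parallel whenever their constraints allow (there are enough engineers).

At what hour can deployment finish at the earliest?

Nothing blocks train/test split, so it runs from hour 0 to hour 5.
Hyperparameter sweep cannot begin until train/test split (finishes hour 5, plus 2-hour gap → hour 7). It runs from hour 7 to 7 + 3 = hour 10.
Model training waits on hyperparameter sweep (finishes hour 10, plus 1-hour gap → hour 11), so it starts at hour 11 and finishes at 11 + 3 = hour 14.
For evaluation: model training (finishes hour 14, plus 1-hour gap → hour 15); hyperparameter sweep (finishes hour 10). Taking the maximum gives a start of hour 15, and it finishes at 15 + 8 = hour 23.
Calibration needs all of evaluation (finishes hour 23); train/test split (finishes hour 5). That puts its earliest start at hour 23; it finishes at 23 + 6 = hour 29.
Deployment has to wait for calibration (finishes hour 29); evaluation (finishes hour 23, plus 1-hour gap → hour 24). The latest of these is hour 29, so deployment runs hour 29 to 29 + 1 = hour 30.

30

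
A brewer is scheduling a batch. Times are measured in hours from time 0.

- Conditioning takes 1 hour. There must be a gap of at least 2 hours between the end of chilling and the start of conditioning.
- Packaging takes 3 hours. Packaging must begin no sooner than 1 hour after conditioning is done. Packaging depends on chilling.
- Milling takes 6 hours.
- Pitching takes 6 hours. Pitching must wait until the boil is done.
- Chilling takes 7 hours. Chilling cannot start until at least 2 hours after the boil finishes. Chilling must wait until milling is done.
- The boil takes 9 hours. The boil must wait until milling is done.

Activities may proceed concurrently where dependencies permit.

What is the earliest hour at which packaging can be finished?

31

Milling can start immediately at hour 0; it finishes at hour 6.
The boil waits on milling (finishes hour 6), so it starts at hour 6 and finishes at 6 + 9 = hour 15.
For chilling: the boil (finishes hour 15, plus 2-hour gap → hour 17); milling (finishes hour 6). Taking the maximum gives a start of hour 17, and it finishes at 17 + 7 = hour 24.
After chilling (finishes hour 24, plus 2-hour gap → hour 26), conditioning can start at hour 26 and finishes at hour 27.
Packaging has to wait for conditioning (finishes hour 27, plus 1-hour gap → hour 28); chilling (finishes hour 24). The latest of these is hour 28, so packaging runs hour 28 to 28 + 3 = hour 31.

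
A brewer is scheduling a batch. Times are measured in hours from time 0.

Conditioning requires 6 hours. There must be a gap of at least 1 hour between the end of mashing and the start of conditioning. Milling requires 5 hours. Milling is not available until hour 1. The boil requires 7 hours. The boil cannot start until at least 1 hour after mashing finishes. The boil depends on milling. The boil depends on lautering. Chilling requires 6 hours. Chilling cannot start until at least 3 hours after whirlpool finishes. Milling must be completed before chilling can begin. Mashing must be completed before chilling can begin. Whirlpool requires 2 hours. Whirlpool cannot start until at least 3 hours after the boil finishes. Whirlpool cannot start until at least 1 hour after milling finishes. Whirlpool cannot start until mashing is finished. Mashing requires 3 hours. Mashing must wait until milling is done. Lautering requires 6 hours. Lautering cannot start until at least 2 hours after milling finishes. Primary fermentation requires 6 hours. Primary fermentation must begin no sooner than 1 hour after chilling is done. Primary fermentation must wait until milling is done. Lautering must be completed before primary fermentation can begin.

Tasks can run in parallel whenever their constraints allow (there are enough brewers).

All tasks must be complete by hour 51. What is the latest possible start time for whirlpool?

Nothing follows primary fermentation; the deadline of hour 51 is its only limit. It must start by 51 − 6 = hour 45.
Chilling feeds into primary fermentation (must start by hour 45, minus 1-hour gap → hour 44); so chilling must finish by hour 44 and therefore start by hour 38.
Whirlpool feeds into chilling (must start by hour 38, minus 3-hour gap → hour 35); so whirlpool must finish by hour 35 and therefore start by hour 33.

33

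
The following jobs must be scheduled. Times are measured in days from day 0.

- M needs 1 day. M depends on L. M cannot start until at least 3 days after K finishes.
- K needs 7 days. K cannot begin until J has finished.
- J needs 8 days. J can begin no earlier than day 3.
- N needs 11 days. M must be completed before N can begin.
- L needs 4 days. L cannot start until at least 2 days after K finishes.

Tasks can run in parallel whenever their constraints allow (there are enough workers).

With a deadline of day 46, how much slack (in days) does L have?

J waits on its own release at day 3, so it starts at day 3 and finishes at 3 + 8 = day 11.
K cannot begin until J (finishes day 11). It runs from day 11 to 11 + 7 = day 18.
L cannot begin until K (finishes day 18, plus 2-day gap → day 20). It runs from day 20 to 20 + 4 = day 24.

Working backward from the deadline:
Nothing follows N; the deadline of day 46 is its only limit. It must start by 46 − 11 = day 35.
M feeds into N (must start by day 35); so M must finish by day 35 and therefore start by day 34.
Since M (must start by day 34) depends on it, L must finish by day 34. Backing off its 4-day duration gives a latest start of day 30.
So L can start as early as day 20 and as late as day 30, giving 30 − 20 = 10 days of slack.

10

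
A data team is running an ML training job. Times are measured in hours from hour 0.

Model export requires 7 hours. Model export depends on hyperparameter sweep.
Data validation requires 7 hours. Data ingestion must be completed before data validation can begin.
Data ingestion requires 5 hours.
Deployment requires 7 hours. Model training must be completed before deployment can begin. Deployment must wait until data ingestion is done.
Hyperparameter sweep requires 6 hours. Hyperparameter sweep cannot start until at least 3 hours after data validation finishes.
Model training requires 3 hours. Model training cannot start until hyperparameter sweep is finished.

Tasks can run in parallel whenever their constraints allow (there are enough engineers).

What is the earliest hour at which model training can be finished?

Data ingestion has no prerequisites, so it starts at hour 0 and finishes at hour 5.
After data ingestion (finishes hour 5), data validation can start at hour 5 and finishes at hour 12.
Hyperparameter sweep cannot begin until data validation (finishes hour 12, plus 3-hour gap → hour 15). It runs from hour 15 to 15 + 6 = hour 21.
Model training cannot begin until hyperparameter sweep (finishes hour 21). It runs from hour 21 to 21 + 3 = hour 24.

24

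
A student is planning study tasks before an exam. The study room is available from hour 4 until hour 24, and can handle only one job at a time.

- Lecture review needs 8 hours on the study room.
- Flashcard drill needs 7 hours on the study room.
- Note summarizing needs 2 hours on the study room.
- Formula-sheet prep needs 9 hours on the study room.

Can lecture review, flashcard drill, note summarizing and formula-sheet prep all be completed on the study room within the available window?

The study room window is 24 − 4 = 20 hours.
Running back to back, the jobs need 8 + 7 + 2 + 9 = 26 hours on the study room.
Since 26 > 20, they cannot all fit.

No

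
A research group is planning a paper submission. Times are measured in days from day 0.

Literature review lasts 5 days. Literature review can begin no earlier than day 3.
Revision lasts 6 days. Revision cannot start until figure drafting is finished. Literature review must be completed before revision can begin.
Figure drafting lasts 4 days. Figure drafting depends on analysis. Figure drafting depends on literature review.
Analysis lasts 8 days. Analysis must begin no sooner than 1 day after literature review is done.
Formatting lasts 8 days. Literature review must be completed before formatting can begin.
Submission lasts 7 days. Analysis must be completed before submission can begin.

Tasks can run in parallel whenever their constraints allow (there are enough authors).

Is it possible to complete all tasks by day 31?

Literature review waits on its own release at day 3, so it starts at day 3 and finishes at 3 + 5 = day 8.
After literature review (finishes day 8), formatting can start at day 8 and finishes at day 16.
After literature review (finishes day 8, plus 1-day gap → day 9), analysis can start at day 9 and finishes at day 17.
Submission waits on analysis (finishes day 17), so it starts at day 17 and finishes at 17 + 7 = day 24.
For figure drafting: analysis (finishes day 17); literature review (finishes day 8). Taking the maximum gives a start of day 17, and it finishes at 17 + 4 = day 21.
Revision needs all of figure drafting (finishes day 21); literature review (finishes day 8). That puts its earliest start at day 21; it finishes at 21 + 6 = day 27.
Every task is finished by day 27, which is no later than the deadline of 31, so the schedule is feasible.

Yes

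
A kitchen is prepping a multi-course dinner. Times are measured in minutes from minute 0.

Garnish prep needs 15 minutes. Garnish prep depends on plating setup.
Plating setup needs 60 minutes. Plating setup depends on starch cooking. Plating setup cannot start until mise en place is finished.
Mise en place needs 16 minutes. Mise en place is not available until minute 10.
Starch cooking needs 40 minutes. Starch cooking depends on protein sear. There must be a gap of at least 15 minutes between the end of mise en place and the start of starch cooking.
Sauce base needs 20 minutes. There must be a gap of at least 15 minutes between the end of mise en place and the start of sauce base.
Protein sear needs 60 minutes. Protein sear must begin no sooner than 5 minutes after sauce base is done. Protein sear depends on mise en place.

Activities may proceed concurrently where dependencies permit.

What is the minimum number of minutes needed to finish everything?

241

Mise en place cannot begin until its own release at minute 10. It runs from minute 10 to 10 + 16 = minute 26.
Sauce base waits on mise en place (finishes minute 26, plus 15-minute gap → minute 41), so it starts at minute 41 and finishes at 41 + 20 = minute 61.
Protein sear cannot start until sauce base (finishes minute 61, plus 5-minute gap → minute 66); mise en place (finishes minute 26). The controlling bound is minute 66, so protein sear finishes at 66 + 60 = minute 126.
Starch cooking cannot start until protein sear (finishes minute 126); mise en place (finishes minute 26, plus 15-minute gap → minute 41). The controlling bound is minute 126, so starch cooking finishes at 126 + 40 = minute 166.
Plating setup cannot start until starch cooking (finishes minute 166); mise en place (finishes minute 26). The controlling bound is minute 166, so plating setup finishes at 166 + 60 = minute 226.
Garnish prep cannot begin until plating setup (finishes minute 226). It runs from minute 226 to 226 + 15 = minute 241.
All tasks are finished once the last one completes. Finish times: Mise en place at 26, Sauce base at 61, Protein sear at 126, Starch cooking at 166, Plating setup at 226, Garnish prep at 241. The latest is minute 241.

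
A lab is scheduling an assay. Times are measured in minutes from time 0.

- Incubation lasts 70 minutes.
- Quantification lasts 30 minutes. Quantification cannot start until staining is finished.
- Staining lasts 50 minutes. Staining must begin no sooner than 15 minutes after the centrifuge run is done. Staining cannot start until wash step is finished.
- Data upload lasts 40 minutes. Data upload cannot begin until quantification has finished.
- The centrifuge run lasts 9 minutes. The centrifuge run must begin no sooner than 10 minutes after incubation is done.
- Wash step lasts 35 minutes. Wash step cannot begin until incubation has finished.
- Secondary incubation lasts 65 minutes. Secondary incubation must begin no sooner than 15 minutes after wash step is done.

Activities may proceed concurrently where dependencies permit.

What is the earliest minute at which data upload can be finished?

225

Nothing blocks incubation, so it runs from minute 0 to minute 70.
Wash step waits on incubation (finishes minute 70), so it starts at minute 70 and finishes at 70 + 35 = minute 105.
The centrifuge run waits on incubation (finishes minute 70, plus 10-minute gap → minute 80), so it starts at minute 80 and finishes at 80 + 9 = minute 89.
Staining has to wait for the centrifuge run (finishes minute 89, plus 15-minute gap → minute 104); wash step (finishes minute 105). The latest of these is minute 105, so staining runs minute 105 to 105 + 50 = minute 155.
Quantification cannot begin until staining (finishes minute 155). It runs from minute 155 to 155 + 30 = minute 185.
Data upload waits on quantification (finishes minute 185), so it starts at minute 185 and finishes at 185 + 40 = minute 225.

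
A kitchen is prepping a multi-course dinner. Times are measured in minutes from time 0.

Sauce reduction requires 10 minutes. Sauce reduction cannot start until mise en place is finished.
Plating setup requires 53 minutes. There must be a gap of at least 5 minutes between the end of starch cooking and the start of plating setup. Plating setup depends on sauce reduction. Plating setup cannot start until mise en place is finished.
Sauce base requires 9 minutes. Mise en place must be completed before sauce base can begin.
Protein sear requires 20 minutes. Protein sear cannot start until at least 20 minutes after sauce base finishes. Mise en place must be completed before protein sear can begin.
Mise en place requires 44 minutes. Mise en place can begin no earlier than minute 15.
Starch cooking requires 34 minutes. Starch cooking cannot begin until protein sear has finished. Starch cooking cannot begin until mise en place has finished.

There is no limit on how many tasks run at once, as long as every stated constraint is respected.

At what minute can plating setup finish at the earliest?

After its own release at minute 15, mise en place can start at minute 15 and finishes at minute 59.
Sauce reduction waits on mise en place (finishes minute 59), so it starts at minute 59 and finishes at 59 + 10 = minute 69.
Sauce base waits on mise en place (finishes minute 59), so it starts at minute 59 and finishes at 59 + 9 = minute 68.
Protein sear needs all of sauce base (finishes minute 68, plus 20-minute gap → minute 88); mise en place (finishes minute 59). That puts its earliest start at minute 88; it finishes at 88 + 20 = minute 108.
Starch cooking needs all of protein sear (finishes minute 108); mise en place (finishes minute 59). That puts its earliest start at minute 108; it finishes at 108 + 34 = minute 142.
Plating setup has to wait for starch cooking (finishes minute 142, plus 5-minute gap → minute 147); sauce reduction (finishes minute 69); mise en place (finishes minute 59). The latest of these is minute 147, so plating setup runs minute 147 to 147 + 53 = minute 200.

200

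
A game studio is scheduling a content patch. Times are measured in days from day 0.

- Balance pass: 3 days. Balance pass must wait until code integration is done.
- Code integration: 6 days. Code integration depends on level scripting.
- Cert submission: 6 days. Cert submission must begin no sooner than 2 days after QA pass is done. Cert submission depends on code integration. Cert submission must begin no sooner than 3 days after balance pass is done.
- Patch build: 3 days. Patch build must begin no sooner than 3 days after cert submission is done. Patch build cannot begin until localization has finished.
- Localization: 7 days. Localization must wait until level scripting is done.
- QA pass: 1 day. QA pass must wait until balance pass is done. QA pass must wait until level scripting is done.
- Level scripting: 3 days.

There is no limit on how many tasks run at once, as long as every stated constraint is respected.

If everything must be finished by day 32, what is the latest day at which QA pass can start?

17

Nothing follows patch build; the deadline of day 32 is its only limit. It must start by 32 − 3 = day 29.
Cert submission must finish before patch build (must start by day 29, minus 3-day gap → day 26). With a 6-day duration, cert submission must start by 26 − 6 = day 20.
Since cert submission (must start by day 20, minus 2-day gap → day 18) depends on it, QA pass must finish by day 18. Backing off its 1-day duration gives a latest start of day 17.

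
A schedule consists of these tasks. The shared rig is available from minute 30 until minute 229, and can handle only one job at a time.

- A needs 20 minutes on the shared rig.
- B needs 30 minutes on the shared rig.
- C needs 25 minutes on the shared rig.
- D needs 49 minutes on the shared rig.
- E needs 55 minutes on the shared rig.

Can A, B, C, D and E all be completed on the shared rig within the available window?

The shared rig window is 229 − 30 = 199 minutes.
Running back to back, the jobs need 20 + 30 + 25 + 49 + 55 = 179 minutes on the shared rig.
Since 179 ≤ 199, they fit within the window.

Yes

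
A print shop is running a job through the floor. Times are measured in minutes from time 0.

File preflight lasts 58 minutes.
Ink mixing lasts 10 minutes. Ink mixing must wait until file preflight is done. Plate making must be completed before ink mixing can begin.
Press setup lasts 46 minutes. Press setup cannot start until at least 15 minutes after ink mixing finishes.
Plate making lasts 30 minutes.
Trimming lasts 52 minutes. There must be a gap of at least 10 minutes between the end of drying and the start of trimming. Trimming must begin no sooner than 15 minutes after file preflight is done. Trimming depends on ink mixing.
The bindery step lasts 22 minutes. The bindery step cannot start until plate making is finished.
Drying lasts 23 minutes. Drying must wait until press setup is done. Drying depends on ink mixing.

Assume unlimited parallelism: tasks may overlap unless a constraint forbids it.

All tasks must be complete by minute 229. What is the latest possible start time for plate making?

43

To finish by minute 229, trimming (duration 52) must start no later than minute 177.
Since trimming (must start by minute 177, minus 10-minute gap → minute 167) depends on it, drying must finish by minute 167. Backing off its 23-minute duration gives a latest start of minute 144.
Press setup has to be done before drying (must start by minute 144). That means finishing by minute 144, i.e. starting by 144 − 46 = minute 98.
For ink mixing: press setup (must start by minute 98, minus 15-minute gap → minute 83); drying (must start by minute 144); trimming (must start by minute 177). The most restrictive is minute 83; with a 10-minute duration, ink mixing must start by minute 73.
Nothing follows the bindery step; the deadline of minute 229 is its only limit. It must start by 229 − 22 = minute 207.
Plate making feeds ink mixing (must start by minute 73); the bindery step (must start by minute 207). Taking the minimum, plate making must finish by minute 73 and start by 73 − 30 = minute 43.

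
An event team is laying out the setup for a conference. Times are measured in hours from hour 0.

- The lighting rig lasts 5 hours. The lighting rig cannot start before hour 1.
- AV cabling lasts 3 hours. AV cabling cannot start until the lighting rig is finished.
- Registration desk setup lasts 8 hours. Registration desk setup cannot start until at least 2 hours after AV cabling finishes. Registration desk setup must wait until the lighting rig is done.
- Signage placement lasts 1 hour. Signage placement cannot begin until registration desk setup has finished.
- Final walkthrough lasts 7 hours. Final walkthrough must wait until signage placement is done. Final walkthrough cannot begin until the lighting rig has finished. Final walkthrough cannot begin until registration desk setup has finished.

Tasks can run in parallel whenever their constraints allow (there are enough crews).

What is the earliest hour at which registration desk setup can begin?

11

After its own release at hour 1, the lighting rig can start at hour 1 and finishes at hour 6.
AV cabling waits on the lighting rig (finishes hour 6), so it starts at hour 6 and finishes at 6 + 3 = hour 9.
Registration desk setup waits on AV cabling (finishes hour 9, plus 2-hour gap → hour 11); the lighting rig (finishes hour 6). The latest of these is hour 11, which is the earliest registration desk setup can start.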